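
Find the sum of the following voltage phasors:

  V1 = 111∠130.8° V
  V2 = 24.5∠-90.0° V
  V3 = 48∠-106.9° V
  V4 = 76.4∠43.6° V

Step 1 — Convert each phasor to rectangular form:
  V1 = 111·(cos(130.8°) + j·sin(130.8°)) = -72.53 + j84.03 V
  V2 = 24.5·(cos(-90.0°) + j·sin(-90.0°)) = 0 - j24.5 V
  V3 = 48·(cos(-106.9°) + j·sin(-106.9°)) = -13.95 - j45.93 V
  V4 = 76.4·(cos(43.6°) + j·sin(43.6°)) = 55.33 + j52.69 V
Step 2 — Sum components: V_total = -31.16 + j66.29 V.
Step 3 — Convert to polar: |V_total| = 73.24 V, ∠V_total = 115.2°.

V_total = 73.24∠115.2° V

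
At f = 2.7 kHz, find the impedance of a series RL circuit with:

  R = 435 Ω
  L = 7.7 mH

Step 1 — Angular frequency: ω = 2π·f = 2π·2700 = 1.696e+04 rad/s.
Step 2 — Component impedances:
  R: Z = R = 435 Ω
  L: Z = jωL = j·1.696e+04·0.0077 = 0 + j130.6 Ω
Step 3 — Series combination: Z_total = R + L = 435 + j130.6 Ω = 454.2∠16.7° Ω.

Z = 435 + j130.6 Ω = 454.2∠16.7° Ω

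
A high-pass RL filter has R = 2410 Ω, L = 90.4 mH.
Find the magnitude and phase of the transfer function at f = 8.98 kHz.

Step 1 — Angular frequency: ω = 2π·8980 = 5.642e+04 rad/s.
Step 2 — Transfer function: H(jω) = jωL/(R + jωL).
Step 3 — Numerator jωL = j·5101; denominator R + jωL = 2410 + j5101.
Step 4 — H = 0.8175 + j0.3863.
Step 5 — Magnitude: |H| = 0.9042 (-0.9 dB); phase: φ = 25.3°.

|H| = 0.9042 (-0.9 dB), φ = 25.3°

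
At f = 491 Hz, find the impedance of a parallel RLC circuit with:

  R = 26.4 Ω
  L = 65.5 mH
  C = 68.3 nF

Step 1 — Angular frequency: ω = 2π·f = 2π·491 = 3085 rad/s.
Step 2 — Component impedances:
  R: Z = R = 26.4 Ω
  L: Z = jωL = j·3085·0.0655 = 0 + j202.1 Ω
  C: Z = 1/(jωC) = -j/(ω·C) = 0 - j4746 Ω
Step 3 — Parallel combination: 1/Z_total = 1/R + 1/L + 1/C; Z_total = 25.99 + j3.251 Ω = 26.2∠7.1° Ω.

Z = 25.99 + j3.251 Ω = 26.2∠7.1° Ω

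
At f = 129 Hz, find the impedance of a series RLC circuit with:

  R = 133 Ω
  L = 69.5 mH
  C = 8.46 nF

Step 1 — Angular frequency: ω = 2π·f = 2π·129 = 810.5 rad/s.
Step 2 — Component impedances:
  R: Z = R = 133 Ω
  L: Z = jωL = j·810.5·0.0695 = 0 + j56.33 Ω
  C: Z = 1/(jωC) = -j/(ω·C) = 0 - j1.458e+05 Ω
Step 3 — Series combination: Z_total = R + L + C = 133 - j1.458e+05 Ω = 1.458e+05∠-89.9° Ω.

Z = 133 - j1.458e+05 Ω = 1.458e+05∠-89.9° Ω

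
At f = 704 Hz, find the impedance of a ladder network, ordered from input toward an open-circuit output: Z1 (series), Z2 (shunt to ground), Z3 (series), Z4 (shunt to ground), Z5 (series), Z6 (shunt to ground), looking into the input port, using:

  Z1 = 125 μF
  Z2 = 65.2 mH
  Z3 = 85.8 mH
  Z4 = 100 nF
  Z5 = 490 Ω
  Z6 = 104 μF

Step 1 — Angular frequency: ω = 2π·f = 2π·704 = 4423 rad/s.
Step 2 — Component impedances:
  Z1: Z = 1/(jωC) = -j/(ω·C) = 0 - j1.809 Ω
  Z2: Z = jωL = j·4423·0.0652 = 0 + j288.4 Ω
  Z3: Z = jωL = j·4423·0.0858 = 0 + j379.5 Ω
  Z4: Z = 1/(jωC) = -j/(ω·C) = 0 - j2261 Ω
  Z5: Z = R = 490 Ω
  Z6: Z = 1/(jωC) = -j/(ω·C) = 0 - j2.174 Ω
Step 3 — Ladder network (open output): work backward from the far end, alternating series and parallel combinations. Z_in = 72.36 + j199.1 Ω = 211.9∠70.0° Ω.

Z = 72.36 + j199.1 Ω = 211.9∠70.0° Ω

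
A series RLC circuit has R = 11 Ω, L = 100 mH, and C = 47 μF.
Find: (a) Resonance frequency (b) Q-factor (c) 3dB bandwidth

Step 1 — Resonance condition Im(Z)=0 gives ω₀ = 1/√(LC).
Step 2 — ω₀ = 1/√(0.1·4.7e-05) = 461.3 rad/s.
Step 3 — f₀ = ω₀/(2π) = 73.41 Hz.
Step 4 — Series Q: Q = ω₀L/R = 461.3·0.1/11 = 4.193.
Step 5 — 3dB bandwidth: Δω = ω₀/Q = 110 rad/s; BW = Δω/(2π) = 17.51 Hz.

(a) f₀ = 73.41 Hz  (b) Q = 4.193  (c) BW = 17.51 Hz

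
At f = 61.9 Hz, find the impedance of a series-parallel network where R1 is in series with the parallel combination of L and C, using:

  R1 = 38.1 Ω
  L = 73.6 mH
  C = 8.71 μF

Step 1 — Angular frequency: ω = 2π·f = 2π·61.9 = 388.9 rad/s.
Step 2 — Component impedances:
  R1: Z = R = 38.1 Ω
  L: Z = jωL = j·388.9·0.0736 = 0 + j28.63 Ω
  C: Z = 1/(jωC) = -j/(ω·C) = 0 - j295.2 Ω
Step 3 — Parallel branch: L || C = 1/(1/L + 1/C) = 0 + j31.7 Ω.
Step 4 — Series with R1: Z_total = R1 + (L || C) = 38.1 + j31.7 Ω = 49.56∠39.8° Ω.

Z = 38.1 + j31.7 Ω = 49.56∠39.8° Ω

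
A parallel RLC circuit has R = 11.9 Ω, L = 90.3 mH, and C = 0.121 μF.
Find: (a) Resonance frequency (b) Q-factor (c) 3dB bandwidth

Step 1 — Resonance: ω₀ = 1/√(LC) = 1/√(0.0903·1.21e-07) = 9567 rad/s.
Step 2 — f₀ = ω₀/(2π) = 1523 Hz.
Step 3 — Parallel Q: Q = R/(ω₀L) = 11.9/(9567·0.0903) = 0.01378.
Step 4 — Bandwidth: Δω = ω₀/Q = 6.945e+05 rad/s; BW = Δω/(2π) = 1.105e+05 Hz.

(a) f₀ = 1523 Hz  (b) Q = 0.01378  (c) BW = 1.105e+05 Hz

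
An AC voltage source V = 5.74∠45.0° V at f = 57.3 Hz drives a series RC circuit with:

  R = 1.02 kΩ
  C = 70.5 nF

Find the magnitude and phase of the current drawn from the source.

Step 1 — Angular frequency: ω = 2π·f = 2π·57.3 = 360 rad/s.
Step 2 — Component impedances:
  R: Z = R = 1020 Ω
  C: Z = 1/(jωC) = -j/(ω·C) = 0 - j3.94e+04 Ω
Step 3 — Series combination: Z_total = R + C = 1020 - j3.94e+04 Ω = 3.941e+04∠-88.5° Ω.
Step 4 — Source phasor: V = 5.74∠45.0° V = 4.059 + j4.059 V.
Step 5 — Ohm's law: I = V / Z_total = (4.059 + j4.059) / (1020 - j3.94e+04) = -0.0001003 + j0.0001056 A.
Step 6 — Convert to polar: |I| = 0.0001456 A, ∠I = 133.5°.

I = 0.0001456∠133.5° A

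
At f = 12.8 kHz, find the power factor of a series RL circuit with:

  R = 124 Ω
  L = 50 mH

Step 1 — Angular frequency: ω = 2π·f = 2π·1.28e+04 = 8.042e+04 rad/s.
Step 2 — Component impedances:
  R: Z = R = 124 Ω
  L: Z = jωL = j·8.042e+04·0.05 = 0 + j4021 Ω
Step 3 — Series combination: Z_total = R + L = 124 + j4021 Ω = 4023∠88.2° Ω.
Step 4 — Power factor: PF = cos(φ) = Re(Z)/|Z| = 124/4023 = 0.03082.
Step 5 — Type: Im(Z) = 4021 ⇒ lagging (phase φ = 88.2°).

PF = 0.03082 (lagging, φ = 88.2°)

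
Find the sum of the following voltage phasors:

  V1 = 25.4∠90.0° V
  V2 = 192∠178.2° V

Step 1 — Convert each phasor to rectangular form:
  V1 = 25.4·(cos(90.0°) + j·sin(90.0°)) = 0 + j25.4 V
  V2 = 192·(cos(178.2°) + j·sin(178.2°)) = -191.9 + j6.031 V
Step 2 — Sum components: V_total = -191.9 + j31.43 V.
Step 3 — Convert to polar: |V_total| = 194.5 V, ∠V_total = 170.7°.

V_total = 194.5∠170.7° V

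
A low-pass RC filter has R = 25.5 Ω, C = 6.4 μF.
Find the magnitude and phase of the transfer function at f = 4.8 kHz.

Step 1 — Angular frequency: ω = 2π·4800 = 3.016e+04 rad/s.
Step 2 — Transfer function: H(jω) = 1/(1 + jωRC).
Step 3 — Denominator: 1 + jωRC = 1 + j·3.016e+04·25.5·6.4e-06 = 1 + j4.922.
Step 4 — H = 0.03964 - j0.1951.
Step 5 — Magnitude: |H| = 0.1991 (-14.0 dB); phase: φ = -78.5°.

|H| = 0.1991 (-14.0 dB), φ = -78.5°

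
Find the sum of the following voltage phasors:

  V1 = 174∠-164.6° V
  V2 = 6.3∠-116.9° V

Step 1 — Convert each phasor to rectangular form:
  V1 = 174·(cos(-164.6°) + j·sin(-164.6°)) = -167.8 - j46.21 V
  V2 = 6.3·(cos(-116.9°) + j·sin(-116.9°)) = -2.85 - j5.618 V
Step 2 — Sum components: V_total = -170.6 - j51.83 V.
Step 3 — Convert to polar: |V_total| = 178.3 V, ∠V_total = -163.1°.

V_total = 178.3∠-163.1° V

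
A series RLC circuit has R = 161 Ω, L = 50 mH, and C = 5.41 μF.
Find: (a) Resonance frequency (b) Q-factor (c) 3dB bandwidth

Step 1 — Resonance: ω₀ = 1/√(LC) = 1/√(0.05·5.41e-06) = 1923 rad/s.
Step 2 — f₀ = ω₀/(2π) = 306 Hz.
Step 3 — Series Q: Q = ω₀L/R = 1923·0.05/161 = 0.5971.
Step 4 — Bandwidth: Δω = ω₀/Q = 3220 rad/s; BW = Δω/(2π) = 512.5 Hz.

(a) f₀ = 306 Hz  (b) Q = 0.5971  (c) BW = 512.5 Hz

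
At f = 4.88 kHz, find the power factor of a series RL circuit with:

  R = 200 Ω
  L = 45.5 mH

Step 1 — Angular frequency: ω = 2π·f = 2π·4880 = 3.066e+04 rad/s.
Step 2 — Component impedances:
  R: Z = R = 200 Ω
  L: Z = jωL = j·3.066e+04·0.0455 = 0 + j1395 Ω
Step 3 — Series combination: Z_total = R + L = 200 + j1395 Ω = 1409∠81.8° Ω.
Step 4 — Power factor: PF = cos(φ) = Re(Z)/|Z| = 200/1409 = 0.1419.
Step 5 — Type: Im(Z) = 1395 ⇒ lagging (phase φ = 81.8°).

PF = 0.1419 (lagging, φ = 81.8°)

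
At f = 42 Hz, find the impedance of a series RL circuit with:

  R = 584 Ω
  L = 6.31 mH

Step 1 — Angular frequency: ω = 2π·f = 2π·42 = 263.9 rad/s.
Step 2 — Component impedances:
  R: Z = R = 584 Ω
  L: Z = jωL = j·263.9·0.00631 = 0 + j1.665 Ω
Step 3 — Series combination: Z_total = R + L = 584 + j1.665 Ω = 584∠0.2° Ω.

Z = 584 + j1.665 Ω = 584∠0.2° Ω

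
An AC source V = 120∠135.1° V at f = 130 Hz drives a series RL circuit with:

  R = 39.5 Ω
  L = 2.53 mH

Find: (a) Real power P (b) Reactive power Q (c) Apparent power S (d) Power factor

Step 1 — Angular frequency: ω = 2π·f = 2π·130 = 816.8 rad/s.
Step 2 — Component impedances:
  R: Z = R = 39.5 Ω
  L: Z = jωL = j·816.8·0.00253 = 0 + j2.067 Ω
Step 3 — Series combination: Z_total = R + L = 39.5 + j2.067 Ω = 39.55∠3.0° Ω.
Step 4 — Source phasor: V = 120∠135.1° V = -85 + j84.7 V.
Step 5 — Current: I = V / Z = -2.034 + j2.251 A = 3.034∠132.1° A.
Step 6 — Complex power: S = V·I* = 363.6 + j19.02 VA.
Step 7 — Real power: P = Re(S) = 363.6 W.
Step 8 — Reactive power: Q = Im(S) = 19.02 VAR.
Step 9 — Apparent power: |S| = 364.1 VA.
Step 10 — Power factor: PF = P/|S| = 0.9986 (lagging).

(a) P = 363.6 W  (b) Q = 19.02 VAR  (c) S = 364.1 VA  (d) PF = 0.9986 (lagging)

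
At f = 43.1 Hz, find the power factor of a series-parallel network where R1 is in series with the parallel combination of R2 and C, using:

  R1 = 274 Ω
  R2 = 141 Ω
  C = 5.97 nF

Step 1 — Angular frequency: ω = 2π·f = 2π·43.1 = 270.8 rad/s.
Step 2 — Component impedances:
  R1: Z = R = 274 Ω
  R2: Z = R = 141 Ω
  C: Z = 1/(jωC) = -j/(ω·C) = 0 - j6.185e+05 Ω
Step 3 — Parallel branch: R2 || C = 1/(1/R2 + 1/C) = 141 - j0.03214 Ω.
Step 4 — Series with R1: Z_total = R1 + (R2 || C) = 415 - j0.03214 Ω = 415∠-0.0° Ω.
Step 5 — Power factor: PF = cos(φ) = Re(Z)/|Z| = 415/415 = 1.
Step 6 — Type: Im(Z) = -0.03214 ⇒ leading (phase φ = -0.0°).

PF = 1 (leading, φ = -0.0°)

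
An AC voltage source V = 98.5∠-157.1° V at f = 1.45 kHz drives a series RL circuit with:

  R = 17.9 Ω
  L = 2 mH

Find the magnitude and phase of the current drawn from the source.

Step 1 — Angular frequency: ω = 2π·f = 2π·1450 = 9111 rad/s.
Step 2 — Component impedances:
  R: Z = R = 17.9 Ω
  L: Z = jωL = j·9111·0.002 = 0 + j18.22 Ω
Step 3 — Series combination: Z_total = R + L = 17.9 + j18.22 Ω = 25.54∠45.5° Ω.
Step 4 — Source phasor: V = 98.5∠-157.1° V = -90.74 - j38.33 V.
Step 5 — Ohm's law: I = V / Z_total = (-90.74 - j38.33) / (17.9 + j18.22) = -3.56 + j1.483 A.
Step 6 — Convert to polar: |I| = 3.856 A, ∠I = 157.4°.

I = 3.856∠157.4° A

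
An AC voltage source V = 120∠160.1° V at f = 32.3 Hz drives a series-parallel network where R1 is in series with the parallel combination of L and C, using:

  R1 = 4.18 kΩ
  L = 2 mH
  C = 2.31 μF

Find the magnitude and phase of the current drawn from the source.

Step 1 — Angular frequency: ω = 2π·f = 2π·32.3 = 202.9 rad/s.
Step 2 — Component impedances:
  R1: Z = R = 4180 Ω
  L: Z = jωL = j·202.9·0.002 = 0 + j0.4059 Ω
  C: Z = 1/(jωC) = -j/(ω·C) = 0 - j2133 Ω
Step 3 — Parallel branch: L || C = 1/(1/L + 1/C) = 0 + j0.406 Ω.
Step 4 — Series with R1: Z_total = R1 + (L || C) = 4180 + j0.406 Ω = 4180∠0.0° Ω.
Step 5 — Source phasor: V = 120∠160.1° V = -112.8 + j40.85 V.
Step 6 — Ohm's law: I = V / Z_total = (-112.8 + j40.85) / (4180 + j0.406) = -0.02699 + j0.009774 A.
Step 7 — Convert to polar: |I| = 0.02871 A, ∠I = 160.1°.

I = 0.02871∠160.1° A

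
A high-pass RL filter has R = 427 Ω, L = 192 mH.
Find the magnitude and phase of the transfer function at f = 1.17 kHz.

Step 1 — Angular frequency: ω = 2π·1170 = 7351 rad/s.
Step 2 — Transfer function: H(jω) = jωL/(R + jωL).
Step 3 — Numerator jωL = j·1411; denominator R + jωL = 427 + j1411.
Step 4 — H = 0.9162 + j0.2772.
Step 5 — Magnitude: |H| = 0.9572 (-0.4 dB); phase: φ = 16.8°.

|H| = 0.9572 (-0.4 dB), φ = 16.8°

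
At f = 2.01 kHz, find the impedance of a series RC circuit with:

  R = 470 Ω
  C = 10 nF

Step 1 — Angular frequency: ω = 2π·f = 2π·2010 = 1.263e+04 rad/s.
Step 2 — Component impedances:
  R: Z = R = 470 Ω
  C: Z = 1/(jωC) = -j/(ω·C) = 0 - j7918 Ω
Step 3 — Series combination: Z_total = R + C = 470 - j7918 Ω = 7932∠-86.6° Ω.

Z = 470 - j7918 Ω = 7932∠-86.6° Ω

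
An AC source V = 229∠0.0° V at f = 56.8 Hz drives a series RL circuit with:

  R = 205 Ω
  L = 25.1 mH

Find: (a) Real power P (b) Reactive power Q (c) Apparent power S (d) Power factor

Step 1 — Angular frequency: ω = 2π·f = 2π·56.8 = 356.9 rad/s.
Step 2 — Component impedances:
  R: Z = R = 205 Ω
  L: Z = jωL = j·356.9·0.0251 = 0 + j8.958 Ω
Step 3 — Series combination: Z_total = R + L = 205 + j8.958 Ω = 205.2∠2.5° Ω.
Step 4 — Source phasor: V = 229∠0.0° V = 229 V.
Step 5 — Current: I = V / Z = 1.115 - j0.04872 A = 1.116∠-2.5° A.
Step 6 — Complex power: S = V·I* = 255.3 + j11.16 VA.
Step 7 — Real power: P = Re(S) = 255.3 W.
Step 8 — Reactive power: Q = Im(S) = 11.16 VAR.
Step 9 — Apparent power: |S| = 255.6 VA.
Step 10 — Power factor: PF = P/|S| = 0.999 (lagging).

(a) P = 255.3 W  (b) Q = 11.16 VAR  (c) S = 255.6 VA  (d) PF = 0.999 (lagging)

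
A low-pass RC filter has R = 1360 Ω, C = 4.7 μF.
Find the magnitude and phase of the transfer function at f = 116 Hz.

Step 1 — Angular frequency: ω = 2π·116 = 728.8 rad/s.
Step 2 — Transfer function: H(jω) = 1/(1 + jωRC).
Step 3 — Denominator: 1 + jωRC = 1 + j·728.8·1360·4.7e-06 = 1 + j4.659.
Step 4 — H = 0.04404 - j0.2052.
Step 5 — Magnitude: |H| = 0.2099 (-13.6 dB); phase: φ = -77.9°.

|H| = 0.2099 (-13.6 dB), φ = -77.9°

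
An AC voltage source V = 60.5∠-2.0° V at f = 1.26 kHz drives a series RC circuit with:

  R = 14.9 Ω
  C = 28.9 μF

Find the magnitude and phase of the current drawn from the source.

Step 1 — Angular frequency: ω = 2π·f = 2π·1260 = 7917 rad/s.
Step 2 — Component impedances:
  R: Z = R = 14.9 Ω
  C: Z = 1/(jωC) = -j/(ω·C) = 0 - j4.371 Ω
Step 3 — Series combination: Z_total = R + C = 14.9 - j4.371 Ω = 15.53∠-16.3° Ω.
Step 4 — Source phasor: V = 60.5∠-2.0° V = 60.46 - j2.111 V.
Step 5 — Ohm's law: I = V / Z_total = (60.46 - j2.111) / (14.9 - j4.371) = 3.775 + j0.9655 A.
Step 6 — Convert to polar: |I| = 3.896 A, ∠I = 14.3°.

I = 3.896∠14.3° A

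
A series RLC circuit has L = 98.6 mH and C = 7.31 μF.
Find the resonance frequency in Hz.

Step 1 — Resonance condition Im(Z)=0 gives ω₀ = 1/√(LC).
Step 2 — ω₀ = 1/√(0.0986·7.31e-06) = 1178 rad/s.
Step 3 — f₀ = ω₀/(2π) = 187.5 Hz.

f₀ = 187.5 Hz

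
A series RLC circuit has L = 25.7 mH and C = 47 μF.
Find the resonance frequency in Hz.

Step 1 — Resonance condition Im(Z)=0 gives ω₀ = 1/√(LC).
Step 2 — ω₀ = 1/√(0.0257·4.7e-05) = 909.9 rad/s.
Step 3 — f₀ = ω₀/(2π) = 144.8 Hz.

f₀ = 144.8 Hz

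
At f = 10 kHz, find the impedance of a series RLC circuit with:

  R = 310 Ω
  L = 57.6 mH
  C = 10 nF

Step 1 — Angular frequency: ω = 2π·f = 2π·1e+04 = 6.283e+04 rad/s.
Step 2 — Component impedances:
  R: Z = R = 310 Ω
  L: Z = jωL = j·6.283e+04·0.0576 = 0 + j3619 Ω
  C: Z = 1/(jωC) = -j/(ω·C) = 0 - j1592 Ω
Step 3 — Series combination: Z_total = R + L + C = 310 + j2028 Ω = 2051∠81.3° Ω.

Z = 310 + j2028 Ω = 2051∠81.3° Ω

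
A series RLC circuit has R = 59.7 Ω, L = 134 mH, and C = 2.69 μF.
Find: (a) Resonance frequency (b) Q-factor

Step 1 — Resonance condition Im(Z)=0 gives ω₀ = 1/√(LC).
Step 2 — ω₀ = 1/√(0.134·2.69e-06) = 1666 rad/s.
Step 3 — f₀ = ω₀/(2π) = 265.1 Hz.
Step 4 — Series Q: Q = ω₀L/R = 1666·0.134/59.7 = 3.739.

(a) f₀ = 265.1 Hz  (b) Q = 3.739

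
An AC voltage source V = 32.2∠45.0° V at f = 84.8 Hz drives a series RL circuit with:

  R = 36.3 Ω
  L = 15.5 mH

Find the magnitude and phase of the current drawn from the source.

Step 1 — Angular frequency: ω = 2π·f = 2π·84.8 = 532.8 rad/s.
Step 2 — Component impedances:
  R: Z = R = 36.3 Ω
  L: Z = jωL = j·532.8·0.0155 = 0 + j8.259 Ω
Step 3 — Series combination: Z_total = R + L = 36.3 + j8.259 Ω = 37.23∠12.8° Ω.
Step 4 — Source phasor: V = 32.2∠45.0° V = 22.77 + j22.77 V.
Step 5 — Ohm's law: I = V / Z_total = (22.77 + j22.77) / (36.3 + j8.259) = 0.7321 + j0.4607 A.
Step 6 — Convert to polar: |I| = 0.8649 A, ∠I = 32.2°.

I = 0.8649∠32.2° A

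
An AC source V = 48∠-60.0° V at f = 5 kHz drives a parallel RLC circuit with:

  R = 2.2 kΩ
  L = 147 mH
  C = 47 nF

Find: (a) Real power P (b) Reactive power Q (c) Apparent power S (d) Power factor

Step 1 — Angular frequency: ω = 2π·f = 2π·5000 = 3.142e+04 rad/s.
Step 2 — Component impedances:
  R: Z = R = 2200 Ω
  L: Z = jωL = j·3.142e+04·0.147 = 0 + j4618 Ω
  C: Z = 1/(jωC) = -j/(ω·C) = 0 - j677.3 Ω
Step 3 — Parallel combination: 1/Z_total = 1/R + 1/L + 1/C; Z_total = 253.3 - j702.3 Ω = 746.6∠-70.2° Ω.
Step 4 — Source phasor: V = 48∠-60.0° V = 24 - j41.57 V.
Step 5 — Current: I = V / Z = 0.06329 + j0.01135 A = 0.0643∠10.2° A.
Step 6 — Complex power: S = V·I* = 1.047 - j2.903 VA.
Step 7 — Real power: P = Re(S) = 1.047 W.
Step 8 — Reactive power: Q = Im(S) = -2.903 VAR.
Step 9 — Apparent power: |S| = 3.086 VA.
Step 10 — Power factor: PF = P/|S| = 0.3393 (leading).

(a) P = 1.047 W  (b) Q = -2.903 VAR  (c) S = 3.086 VA  (d) PF = 0.3393 (leading)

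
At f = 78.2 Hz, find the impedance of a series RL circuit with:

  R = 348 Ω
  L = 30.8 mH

Step 1 — Angular frequency: ω = 2π·f = 2π·78.2 = 491.3 rad/s.
Step 2 — Component impedances:
  R: Z = R = 348 Ω
  L: Z = jωL = j·491.3·0.0308 = 0 + j15.13 Ω
Step 3 — Series combination: Z_total = R + L = 348 + j15.13 Ω = 348.3∠2.5° Ω.

Z = 348 + j15.13 Ω = 348.3∠2.5° Ω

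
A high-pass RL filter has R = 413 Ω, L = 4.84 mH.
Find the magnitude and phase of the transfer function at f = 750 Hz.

Step 1 — Angular frequency: ω = 2π·750 = 4712 rad/s.
Step 2 — Transfer function: H(jω) = jωL/(R + jωL).
Step 3 — Numerator jωL = j·22.81; denominator R + jωL = 413 + j22.81.
Step 4 — H = 0.003041 + j0.05506.
Step 5 — Magnitude: |H| = 0.05514 (-25.2 dB); phase: φ = 86.8°.

|H| = 0.05514 (-25.2 dB), φ = 86.8°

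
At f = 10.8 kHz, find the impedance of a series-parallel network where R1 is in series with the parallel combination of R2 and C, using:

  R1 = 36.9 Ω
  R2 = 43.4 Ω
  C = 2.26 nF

Step 1 — Angular frequency: ω = 2π·f = 2π·1.08e+04 = 6.786e+04 rad/s.
Step 2 — Component impedances:
  R1: Z = R = 36.9 Ω
  R2: Z = R = 43.4 Ω
  C: Z = 1/(jωC) = -j/(ω·C) = 0 - j6521 Ω
Step 3 — Parallel branch: R2 || C = 1/(1/R2 + 1/C) = 43.4 - j0.2888 Ω.
Step 4 — Series with R1: Z_total = R1 + (R2 || C) = 80.3 - j0.2888 Ω = 80.3∠-0.2° Ω.

Z = 80.3 - j0.2888 Ω = 80.3∠-0.2° Ω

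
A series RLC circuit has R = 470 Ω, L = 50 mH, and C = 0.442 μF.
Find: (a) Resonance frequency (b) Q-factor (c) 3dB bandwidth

Step 1 — Resonance: ω₀ = 1/√(LC) = 1/√(0.05·4.42e-07) = 6727 rad/s.
Step 2 — f₀ = ω₀/(2π) = 1071 Hz.
Step 3 — Series Q: Q = ω₀L/R = 6727·0.05/470 = 0.7156.
Step 4 — Bandwidth: Δω = ω₀/Q = 9400 rad/s; BW = Δω/(2π) = 1496 Hz.

(a) f₀ = 1071 Hz  (b) Q = 0.7156  (c) BW = 1496 Hz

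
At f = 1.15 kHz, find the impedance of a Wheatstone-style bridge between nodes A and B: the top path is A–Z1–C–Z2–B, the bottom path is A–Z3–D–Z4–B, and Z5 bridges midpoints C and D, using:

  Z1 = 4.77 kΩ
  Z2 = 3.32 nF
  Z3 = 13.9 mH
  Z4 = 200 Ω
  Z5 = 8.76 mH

Step 1 — Angular frequency: ω = 2π·f = 2π·1150 = 7226 rad/s.
Step 2 — Component impedances:
  Z1: Z = R = 4770 Ω
  Z2: Z = 1/(jωC) = -j/(ω·C) = 0 - j4.169e+04 Ω
  Z3: Z = jωL = j·7226·0.0139 = 0 + j100.4 Ω
  Z4: Z = R = 200 Ω
  Z5: Z = jωL = j·7226·0.00876 = 0 + j63.3 Ω
Step 3 — Bridge requires nodal analysis (the Z5 bridge couples midpoints C and D, so the two paths cannot be reduced to a simple series/parallel combination). Setting node B to ground and injecting 1 A at node A, the 3-node admittance system at A, C, D solves to V_A = Z_AB = 202.1 + j99.42 Ω = 225.2∠26.2° Ω.

Z = 202.1 + j99.42 Ω = 225.2∠26.2° Ω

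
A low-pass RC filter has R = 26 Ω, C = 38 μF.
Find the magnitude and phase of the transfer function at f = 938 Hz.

Step 1 — Angular frequency: ω = 2π·938 = 5894 rad/s.
Step 2 — Transfer function: H(jω) = 1/(1 + jωRC).
Step 3 — Denominator: 1 + jωRC = 1 + j·5894·26·3.8e-05 = 1 + j5.823.
Step 4 — H = 0.02865 - j0.1668.
Step 5 — Magnitude: |H| = 0.1693 (-15.4 dB); phase: φ = -80.3°.

|H| = 0.1693 (-15.4 dB), φ = -80.3°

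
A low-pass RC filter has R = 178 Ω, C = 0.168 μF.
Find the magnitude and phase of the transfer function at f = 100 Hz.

Step 1 — Angular frequency: ω = 2π·100 = 628.3 rad/s.
Step 2 — Transfer function: H(jω) = 1/(1 + jωRC).
Step 3 — Denominator: 1 + jωRC = 1 + j·628.3·178·1.68e-07 = 1 + j0.01879.
Step 4 — H = 0.9996 - j0.01878.
Step 5 — Magnitude: |H| = 0.9998 (-0.0 dB); phase: φ = -1.1°.

|H| = 0.9998 (-0.0 dB), φ = -1.1°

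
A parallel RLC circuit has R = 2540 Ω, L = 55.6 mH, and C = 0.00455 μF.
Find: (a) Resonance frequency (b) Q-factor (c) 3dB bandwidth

Step 1 — Resonance: ω₀ = 1/√(LC) = 1/√(0.0556·4.55e-09) = 6.287e+04 rad/s.
Step 2 — f₀ = ω₀/(2π) = 1.001e+04 Hz.
Step 3 — Parallel Q: Q = R/(ω₀L) = 2540/(6.287e+04·0.0556) = 0.7266.
Step 4 — Bandwidth: Δω = ω₀/Q = 8.653e+04 rad/s; BW = Δω/(2π) = 1.377e+04 Hz.

(a) f₀ = 1.001e+04 Hz  (b) Q = 0.7266  (c) BW = 1.377e+04 Hz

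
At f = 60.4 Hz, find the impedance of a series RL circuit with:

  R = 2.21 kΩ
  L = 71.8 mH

Step 1 — Angular frequency: ω = 2π·f = 2π·60.4 = 379.5 rad/s.
Step 2 — Component impedances:
  R: Z = R = 2210 Ω
  L: Z = jωL = j·379.5·0.0718 = 0 + j27.25 Ω
Step 3 — Series combination: Z_total = R + L = 2210 + j27.25 Ω = 2210∠0.7° Ω.

Z = 2210 + j27.25 Ω = 2210∠0.7° Ω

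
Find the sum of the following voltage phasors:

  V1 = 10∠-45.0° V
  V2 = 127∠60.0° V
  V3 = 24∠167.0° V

Step 1 — Convert each phasor to rectangular form:
  V1 = 10·(cos(-45.0°) + j·sin(-45.0°)) = 7.071 - j7.071 V
  V2 = 127·(cos(60.0°) + j·sin(60.0°)) = 63.5 + j110 V
  V3 = 24·(cos(167.0°) + j·sin(167.0°)) = -23.38 + j5.399 V
Step 2 — Sum components: V_total = 47.19 + j108.3 V.
Step 3 — Convert to polar: |V_total| = 118.1 V, ∠V_total = 66.5°.

V_total = 118.1∠66.5° V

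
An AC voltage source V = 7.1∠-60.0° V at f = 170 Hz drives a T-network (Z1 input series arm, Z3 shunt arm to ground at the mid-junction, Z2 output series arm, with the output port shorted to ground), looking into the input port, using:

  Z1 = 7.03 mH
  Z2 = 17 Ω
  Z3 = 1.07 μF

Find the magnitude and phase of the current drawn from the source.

Step 1 — Angular frequency: ω = 2π·f = 2π·170 = 1068 rad/s.
Step 2 — Component impedances:
  Z1: Z = jωL = j·1068·0.00703 = 0 + j7.509 Ω
  Z2: Z = R = 17 Ω
  Z3: Z = 1/(jωC) = -j/(ω·C) = 0 - j875 Ω
Step 3 — With the output port shorted to ground, the output series arm Z2 runs from the junction to ground; the shunt arm Z3 also runs from the junction to ground. They appear in parallel: Z3 || Z2 = 16.99 - j0.3302 Ω.
Step 4 — Series with input arm Z1: Z_in = Z1 + (Z3 || Z2) = 16.99 + j7.179 Ω = 18.45∠22.9° Ω.
Step 5 — Source phasor: V = 7.1∠-60.0° V = 3.55 - j6.149 V.
Step 6 — Ohm's law: I = V / Z_total = (3.55 - j6.149) / (16.99 + j7.179) = 0.04756 - j0.3819 A.
Step 7 — Convert to polar: |I| = 0.3849 A, ∠I = -82.9°.

I = 0.3849∠-82.9° A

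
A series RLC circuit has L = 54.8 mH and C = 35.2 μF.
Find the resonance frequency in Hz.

Step 1 — Resonance condition Im(Z)=0 gives ω₀ = 1/√(LC).
Step 2 — ω₀ = 1/√(0.0548·3.52e-05) = 720 rad/s.
Step 3 — f₀ = ω₀/(2π) = 114.6 Hz.

f₀ = 114.6 Hz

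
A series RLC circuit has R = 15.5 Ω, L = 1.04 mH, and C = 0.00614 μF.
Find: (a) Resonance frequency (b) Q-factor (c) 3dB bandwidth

Step 1 — Resonance: ω₀ = 1/√(LC) = 1/√(0.00104·6.14e-09) = 3.957e+05 rad/s.
Step 2 — f₀ = ω₀/(2π) = 6.298e+04 Hz.
Step 3 — Series Q: Q = ω₀L/R = 3.957e+05·0.00104/15.5 = 26.55.
Step 4 — Bandwidth: Δω = ω₀/Q = 1.49e+04 rad/s; BW = Δω/(2π) = 2372 Hz.

(a) f₀ = 6.298e+04 Hz  (b) Q = 26.55  (c) BW = 2372 Hz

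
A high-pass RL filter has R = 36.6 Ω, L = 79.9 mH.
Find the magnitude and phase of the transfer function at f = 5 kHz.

Step 1 — Angular frequency: ω = 2π·5000 = 3.142e+04 rad/s.
Step 2 — Transfer function: H(jω) = jωL/(R + jωL).
Step 3 — Numerator jωL = j·2510; denominator R + jωL = 36.6 + j2510.
Step 4 — H = 0.9998 + j0.01458.
Step 5 — Magnitude: |H| = 0.9999 (-0.0 dB); phase: φ = 0.8°.

|H| = 0.9999 (-0.0 dB), φ = 0.8°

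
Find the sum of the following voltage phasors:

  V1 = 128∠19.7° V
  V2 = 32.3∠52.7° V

Step 1 — Convert each phasor to rectangular form:
  V1 = 128·(cos(19.7°) + j·sin(19.7°)) = 120.5 + j43.15 V
  V2 = 32.3·(cos(52.7°) + j·sin(52.7°)) = 19.57 + j25.69 V
Step 2 — Sum components: V_total = 140.1 + j68.84 V.
Step 3 — Convert to polar: |V_total| = 156.1 V, ∠V_total = 26.2°.

V_total = 156.1∠26.2° V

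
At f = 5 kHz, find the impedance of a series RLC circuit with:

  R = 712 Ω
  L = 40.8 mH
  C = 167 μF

Step 1 — Angular frequency: ω = 2π·f = 2π·5000 = 3.142e+04 rad/s.
Step 2 — Component impedances:
  R: Z = R = 712 Ω
  L: Z = jωL = j·3.142e+04·0.0408 = 0 + j1282 Ω
  C: Z = 1/(jωC) = -j/(ω·C) = 0 - j0.1906 Ω
Step 3 — Series combination: Z_total = R + L + C = 712 + j1282 Ω = 1466∠60.9° Ω.

Z = 712 + j1282 Ω = 1466∠60.9° Ω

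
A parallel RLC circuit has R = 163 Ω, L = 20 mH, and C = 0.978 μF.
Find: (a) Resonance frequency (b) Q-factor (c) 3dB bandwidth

Step 1 — Resonance: ω₀ = 1/√(LC) = 1/√(0.02·9.78e-07) = 7150 rad/s.
Step 2 — f₀ = ω₀/(2π) = 1138 Hz.
Step 3 — Parallel Q: Q = R/(ω₀L) = 163/(7150·0.02) = 1.14.
Step 4 — Bandwidth: Δω = ω₀/Q = 6273 rad/s; BW = Δω/(2π) = 998.4 Hz.

(a) f₀ = 1138 Hz  (b) Q = 1.14  (c) BW = 998.4 Hz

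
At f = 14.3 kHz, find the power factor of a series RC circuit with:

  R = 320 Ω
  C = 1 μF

Step 1 — Angular frequency: ω = 2π·f = 2π·1.43e+04 = 8.985e+04 rad/s.
Step 2 — Component impedances:
  R: Z = R = 320 Ω
  C: Z = 1/(jωC) = -j/(ω·C) = 0 - j11.13 Ω
Step 3 — Series combination: Z_total = R + C = 320 - j11.13 Ω = 320.2∠-2.0° Ω.
Step 4 — Power factor: PF = cos(φ) = Re(Z)/|Z| = 320/320.2 = 0.9994.
Step 5 — Type: Im(Z) = -11.13 ⇒ leading (phase φ = -2.0°).

PF = 0.9994 (leading, φ = -2.0°)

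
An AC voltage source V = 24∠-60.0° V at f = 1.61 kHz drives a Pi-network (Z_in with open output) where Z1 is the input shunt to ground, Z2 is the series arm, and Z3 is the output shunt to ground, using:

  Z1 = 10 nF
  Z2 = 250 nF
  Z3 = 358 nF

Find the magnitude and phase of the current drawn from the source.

Step 1 — Angular frequency: ω = 2π·f = 2π·1610 = 1.012e+04 rad/s.
Step 2 — Component impedances:
  Z1: Z = 1/(jωC) = -j/(ω·C) = 0 - j9885 Ω
  Z2: Z = 1/(jωC) = -j/(ω·C) = 0 - j395.4 Ω
  Z3: Z = 1/(jωC) = -j/(ω·C) = 0 - j276.1 Ω
Step 3 — With open output, the series arm Z2 and the output shunt Z3 appear in series to ground: Z2 + Z3 = 0 - j671.5 Ω.
Step 4 — Parallel with input shunt Z1: Z_in = Z1 || (Z2 + Z3) = 0 - j628.8 Ω = 628.8∠-90.0° Ω.
Step 5 — Source phasor: V = 24∠-60.0° V = 12 - j20.78 V.
Step 6 — Ohm's law: I = V / Z_total = (12 - j20.78) / (0 - j628.8) = 0.03305 + j0.01908 A.
Step 7 — Convert to polar: |I| = 0.03817 A, ∠I = 30.0°.

I = 0.03817∠30.0° A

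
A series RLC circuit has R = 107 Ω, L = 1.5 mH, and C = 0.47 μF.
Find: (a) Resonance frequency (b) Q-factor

Step 1 — Resonance condition Im(Z)=0 gives ω₀ = 1/√(LC).
Step 2 — ω₀ = 1/√(0.0015·4.7e-07) = 3.766e+04 rad/s.
Step 3 — f₀ = ω₀/(2π) = 5994 Hz.
Step 4 — Series Q: Q = ω₀L/R = 3.766e+04·0.0015/107 = 0.528.

(a) f₀ = 5994 Hz  (b) Q = 0.528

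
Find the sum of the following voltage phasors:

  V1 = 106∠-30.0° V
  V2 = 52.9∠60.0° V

Step 1 — Convert each phasor to rectangular form:
  V1 = 106·(cos(-30.0°) + j·sin(-30.0°)) = 91.8 - j53 V
  V2 = 52.9·(cos(60.0°) + j·sin(60.0°)) = 26.45 + j45.81 V
Step 2 — Sum components: V_total = 118.2 - j7.187 V.
Step 3 — Convert to polar: |V_total| = 118.5 V, ∠V_total = -3.5°.

V_total = 118.5∠-3.5° V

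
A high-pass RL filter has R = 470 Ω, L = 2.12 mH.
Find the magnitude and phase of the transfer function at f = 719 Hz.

Step 1 — Angular frequency: ω = 2π·719 = 4518 rad/s.
Step 2 — Transfer function: H(jω) = jωL/(R + jωL).
Step 3 — Numerator jωL = j·9.577; denominator R + jωL = 470 + j9.577.
Step 4 — H = 0.0004151 + j0.02037.
Step 5 — Magnitude: |H| = 0.02037 (-33.8 dB); phase: φ = 88.8°.

|H| = 0.02037 (-33.8 dB), φ = 88.8°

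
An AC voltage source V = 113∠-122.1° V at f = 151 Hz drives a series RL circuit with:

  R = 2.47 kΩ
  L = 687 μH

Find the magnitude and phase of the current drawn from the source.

Step 1 — Angular frequency: ω = 2π·f = 2π·151 = 948.8 rad/s.
Step 2 — Component impedances:
  R: Z = R = 2470 Ω
  L: Z = jωL = j·948.8·0.000687 = 0 + j0.6518 Ω
Step 3 — Series combination: Z_total = R + L = 2470 + j0.6518 Ω = 2470∠0.0° Ω.
Step 4 — Source phasor: V = 113∠-122.1° V = -60.05 - j95.72 V.
Step 5 — Ohm's law: I = V / Z_total = (-60.05 - j95.72) / (2470 + j0.6518) = -0.02432 - j0.03875 A.
Step 6 — Convert to polar: |I| = 0.04575 A, ∠I = -122.1°.

I = 0.04575∠-122.1° A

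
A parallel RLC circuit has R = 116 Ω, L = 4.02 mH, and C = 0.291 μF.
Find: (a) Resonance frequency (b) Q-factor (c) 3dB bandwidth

Step 1 — Resonance: ω₀ = 1/√(LC) = 1/√(0.00402·2.91e-07) = 2.924e+04 rad/s.
Step 2 — f₀ = ω₀/(2π) = 4653 Hz.
Step 3 — Parallel Q: Q = R/(ω₀L) = 116/(2.924e+04·0.00402) = 0.9869.
Step 4 — Bandwidth: Δω = ω₀/Q = 2.962e+04 rad/s; BW = Δω/(2π) = 4715 Hz.

(a) f₀ = 4653 Hz  (b) Q = 0.9869  (c) BW = 4715 Hz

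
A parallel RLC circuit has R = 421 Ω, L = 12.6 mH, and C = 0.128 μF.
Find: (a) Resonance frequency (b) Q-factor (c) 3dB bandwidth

Step 1 — Resonance: ω₀ = 1/√(LC) = 1/√(0.0126·1.28e-07) = 2.49e+04 rad/s.
Step 2 — f₀ = ω₀/(2π) = 3963 Hz.
Step 3 — Parallel Q: Q = R/(ω₀L) = 421/(2.49e+04·0.0126) = 1.342.
Step 4 — Bandwidth: Δω = ω₀/Q = 1.856e+04 rad/s; BW = Δω/(2π) = 2953 Hz.

(a) f₀ = 3963 Hz  (b) Q = 1.342  (c) BW = 2953 Hz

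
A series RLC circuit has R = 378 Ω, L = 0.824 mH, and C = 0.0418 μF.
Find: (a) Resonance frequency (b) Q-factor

Step 1 — Resonance condition Im(Z)=0 gives ω₀ = 1/√(LC).
Step 2 — ω₀ = 1/√(0.000824·4.18e-08) = 1.704e+05 rad/s.
Step 3 — f₀ = ω₀/(2π) = 2.712e+04 Hz.
Step 4 — Series Q: Q = ω₀L/R = 1.704e+05·0.000824/378 = 0.3714.

(a) f₀ = 2.712e+04 Hz  (b) Q = 0.3714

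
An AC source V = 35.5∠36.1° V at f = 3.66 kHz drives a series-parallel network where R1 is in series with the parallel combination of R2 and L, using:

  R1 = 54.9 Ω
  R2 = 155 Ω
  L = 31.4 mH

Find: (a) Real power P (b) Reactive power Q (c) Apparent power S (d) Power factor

Step 1 — Angular frequency: ω = 2π·f = 2π·3660 = 2.3e+04 rad/s.
Step 2 — Component impedances:
  R1: Z = R = 54.9 Ω
  R2: Z = R = 155 Ω
  L: Z = jωL = j·2.3e+04·0.0314 = 0 + j722.1 Ω
Step 3 — Parallel branch: R2 || L = 1/(1/R2 + 1/L) = 148.2 + j31.81 Ω.
Step 4 — Series with R1: Z_total = R1 + (R2 || L) = 203.1 + j31.81 Ω = 205.5∠8.9° Ω.
Step 5 — Source phasor: V = 35.5∠36.1° V = 28.68 + j20.92 V.
Step 6 — Current: I = V / Z = 0.1536 + j0.07894 A = 0.1727∠27.2° A.
Step 7 — Complex power: S = V·I* = 6.057 + j0.9487 VA.
Step 8 — Real power: P = Re(S) = 6.057 W.
Step 9 — Reactive power: Q = Im(S) = 0.9487 VAR.
Step 10 — Apparent power: |S| = 6.131 VA.
Step 11 — Power factor: PF = P/|S| = 0.988 (lagging).

(a) P = 6.057 W  (b) Q = 0.9487 VAR  (c) S = 6.131 VA  (d) PF = 0.988 (lagging)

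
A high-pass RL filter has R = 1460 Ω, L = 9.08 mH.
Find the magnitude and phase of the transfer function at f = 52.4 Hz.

Step 1 — Angular frequency: ω = 2π·52.4 = 329.2 rad/s.
Step 2 — Transfer function: H(jω) = jωL/(R + jωL).
Step 3 — Numerator jωL = j·2.989; denominator R + jωL = 1460 + j2.989.
Step 4 — H = 4.193e-06 + j0.002048.
Step 5 — Magnitude: |H| = 0.002048 (-53.8 dB); phase: φ = 89.9°.

|H| = 0.002048 (-53.8 dB), φ = 89.9°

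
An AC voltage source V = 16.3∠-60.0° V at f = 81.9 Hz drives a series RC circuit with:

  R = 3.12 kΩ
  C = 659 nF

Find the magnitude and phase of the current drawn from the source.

Step 1 — Angular frequency: ω = 2π·f = 2π·81.9 = 514.6 rad/s.
Step 2 — Component impedances:
  R: Z = R = 3120 Ω
  C: Z = 1/(jωC) = -j/(ω·C) = 0 - j2949 Ω
Step 3 — Series combination: Z_total = R + C = 3120 - j2949 Ω = 4293∠-43.4° Ω.
Step 4 — Source phasor: V = 16.3∠-60.0° V = 8.15 - j14.12 V.
Step 5 — Ohm's law: I = V / Z_total = (8.15 - j14.12) / (3120 - j2949) = 0.003638 - j0.001086 A.
Step 6 — Convert to polar: |I| = 0.003797 A, ∠I = -16.6°.

I = 0.003797∠-16.6° A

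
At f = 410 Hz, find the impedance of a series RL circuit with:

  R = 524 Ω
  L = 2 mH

Step 1 — Angular frequency: ω = 2π·f = 2π·410 = 2576 rad/s.
Step 2 — Component impedances:
  R: Z = R = 524 Ω
  L: Z = jωL = j·2576·0.002 = 0 + j5.152 Ω
Step 3 — Series combination: Z_total = R + L = 524 + j5.152 Ω = 524∠0.6° Ω.

Z = 524 + j5.152 Ω = 524∠0.6° Ω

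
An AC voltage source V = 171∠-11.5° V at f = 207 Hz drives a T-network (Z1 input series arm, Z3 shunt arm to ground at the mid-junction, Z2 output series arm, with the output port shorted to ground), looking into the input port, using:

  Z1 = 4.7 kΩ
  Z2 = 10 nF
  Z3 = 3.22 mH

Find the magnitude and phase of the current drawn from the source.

Step 1 — Angular frequency: ω = 2π·f = 2π·207 = 1301 rad/s.
Step 2 — Component impedances:
  Z1: Z = R = 4700 Ω
  Z2: Z = 1/(jωC) = -j/(ω·C) = 0 - j7.689e+04 Ω
  Z3: Z = jωL = j·1301·0.00322 = 0 + j4.188 Ω
Step 3 — With the output port shorted to ground, the output series arm Z2 runs from the junction to ground; the shunt arm Z3 also runs from the junction to ground. They appear in parallel: Z3 || Z2 = 0 + j4.188 Ω.
Step 4 — Series with input arm Z1: Z_in = Z1 + (Z3 || Z2) = 4700 + j4.188 Ω = 4700∠0.1° Ω.
Step 5 — Source phasor: V = 171∠-11.5° V = 167.6 - j34.09 V.
Step 6 — Ohm's law: I = V / Z_total = (167.6 - j34.09) / (4700 + j4.188) = 0.03565 - j0.007285 A.
Step 7 — Convert to polar: |I| = 0.03638 A, ∠I = -11.6°.

I = 0.03638∠-11.6° A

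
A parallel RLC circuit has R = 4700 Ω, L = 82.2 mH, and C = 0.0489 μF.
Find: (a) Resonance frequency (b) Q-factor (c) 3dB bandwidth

Step 1 — Resonance: ω₀ = 1/√(LC) = 1/√(0.0822·4.89e-08) = 1.577e+04 rad/s.
Step 2 — f₀ = ω₀/(2π) = 2510 Hz.
Step 3 — Parallel Q: Q = R/(ω₀L) = 4700/(1.577e+04·0.0822) = 3.625.
Step 4 — Bandwidth: Δω = ω₀/Q = 4351 rad/s; BW = Δω/(2π) = 692.5 Hz.

(a) f₀ = 2510 Hz  (b) Q = 3.625  (c) BW = 692.5 Hz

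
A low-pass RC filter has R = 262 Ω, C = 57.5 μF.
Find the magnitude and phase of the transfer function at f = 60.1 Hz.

Step 1 — Angular frequency: ω = 2π·60.1 = 377.6 rad/s.
Step 2 — Transfer function: H(jω) = 1/(1 + jωRC).
Step 3 — Denominator: 1 + jωRC = 1 + j·377.6·262·5.75e-05 = 1 + j5.689.
Step 4 — H = 0.02997 - j0.1705.
Step 5 — Magnitude: |H| = 0.1731 (-15.2 dB); phase: φ = -80.0°.

|H| = 0.1731 (-15.2 dB), φ = -80.0°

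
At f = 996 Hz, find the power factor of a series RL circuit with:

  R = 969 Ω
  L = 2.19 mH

Step 1 — Angular frequency: ω = 2π·f = 2π·996 = 6258 rad/s.
Step 2 — Component impedances:
  R: Z = R = 969 Ω
  L: Z = jωL = j·6258·0.00219 = 0 + j13.71 Ω
Step 3 — Series combination: Z_total = R + L = 969 + j13.71 Ω = 969.1∠0.8° Ω.
Step 4 — Power factor: PF = cos(φ) = Re(Z)/|Z| = 969/969.1 = 0.9999.
Step 5 — Type: Im(Z) = 13.71 ⇒ lagging (phase φ = 0.8°).

PF = 0.9999 (lagging, φ = 0.8°)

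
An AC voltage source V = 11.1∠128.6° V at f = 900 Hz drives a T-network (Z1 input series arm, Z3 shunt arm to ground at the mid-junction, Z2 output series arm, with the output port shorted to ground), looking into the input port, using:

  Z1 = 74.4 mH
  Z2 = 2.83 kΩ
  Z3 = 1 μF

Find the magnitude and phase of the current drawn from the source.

Step 1 — Angular frequency: ω = 2π·f = 2π·900 = 5655 rad/s.
Step 2 — Component impedances:
  Z1: Z = jωL = j·5655·0.0744 = 0 + j420.7 Ω
  Z2: Z = R = 2830 Ω
  Z3: Z = 1/(jωC) = -j/(ω·C) = 0 - j176.8 Ω
Step 3 — With the output port shorted to ground, the output series arm Z2 runs from the junction to ground; the shunt arm Z3 also runs from the junction to ground. They appear in parallel: Z3 || Z2 = 11.01 - j176.2 Ω.
Step 4 — Series with input arm Z1: Z_in = Z1 + (Z3 || Z2) = 11.01 + j244.6 Ω = 244.8∠87.4° Ω.
Step 5 — Source phasor: V = 11.1∠128.6° V = -6.925 + j8.675 V.
Step 6 — Ohm's law: I = V / Z_total = (-6.925 + j8.675) / (11.01 + j244.6) = 0.03413 + j0.02985 A.
Step 7 — Convert to polar: |I| = 0.04534 A, ∠I = 41.2°.

I = 0.04534∠41.2° A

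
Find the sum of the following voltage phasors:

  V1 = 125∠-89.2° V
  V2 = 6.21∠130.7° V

Step 1 — Convert each phasor to rectangular form:
  V1 = 125·(cos(-89.2°) + j·sin(-89.2°)) = 1.745 - j125 V
  V2 = 6.21·(cos(130.7°) + j·sin(130.7°)) = -4.05 + j4.708 V
Step 2 — Sum components: V_total = -2.304 - j120.3 V.
Step 3 — Convert to polar: |V_total| = 120.3 V, ∠V_total = -91.1°.

V_total = 120.3∠-91.1° V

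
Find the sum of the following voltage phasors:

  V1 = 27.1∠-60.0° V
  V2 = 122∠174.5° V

Step 1 — Convert each phasor to rectangular form:
  V1 = 27.1·(cos(-60.0°) + j·sin(-60.0°)) = 13.55 - j23.47 V
  V2 = 122·(cos(174.5°) + j·sin(174.5°)) = -121.4 + j11.69 V
Step 2 — Sum components: V_total = -107.9 - j11.78 V.
Step 3 — Convert to polar: |V_total| = 108.5 V, ∠V_total = -173.8°.

V_total = 108.5∠-173.8° V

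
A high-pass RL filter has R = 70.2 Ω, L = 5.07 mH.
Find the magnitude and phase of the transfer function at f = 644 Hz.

Step 1 — Angular frequency: ω = 2π·644 = 4046 rad/s.
Step 2 — Transfer function: H(jω) = jωL/(R + jωL).
Step 3 — Numerator jωL = j·20.52; denominator R + jωL = 70.2 + j20.52.
Step 4 — H = 0.07868 + j0.2692.
Step 5 — Magnitude: |H| = 0.2805 (-11.0 dB); phase: φ = 73.7°.

|H| = 0.2805 (-11.0 dB), φ = 73.7°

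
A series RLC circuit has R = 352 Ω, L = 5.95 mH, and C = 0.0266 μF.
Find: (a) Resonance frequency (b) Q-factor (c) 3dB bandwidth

Step 1 — Resonance: ω₀ = 1/√(LC) = 1/√(0.00595·2.66e-08) = 7.949e+04 rad/s.
Step 2 — f₀ = ω₀/(2π) = 1.265e+04 Hz.
Step 3 — Series Q: Q = ω₀L/R = 7.949e+04·0.00595/352 = 1.344.
Step 4 — Bandwidth: Δω = ω₀/Q = 5.916e+04 rad/s; BW = Δω/(2π) = 9416 Hz.

(a) f₀ = 1.265e+04 Hz  (b) Q = 1.344  (c) BW = 9416 Hz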